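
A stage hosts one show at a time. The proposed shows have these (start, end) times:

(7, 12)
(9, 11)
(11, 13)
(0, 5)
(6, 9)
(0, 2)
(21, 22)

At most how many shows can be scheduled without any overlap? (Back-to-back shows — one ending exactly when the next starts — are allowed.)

Sorted by end: (0,2)  (0,5)  (6,9)  (9,11)  (7,12)  (11,13)  (21,22)
take (0,2); skip (0,5); take (6,9); take (9,11); take (11,13); take (21,22).
Selected 5 shows.

5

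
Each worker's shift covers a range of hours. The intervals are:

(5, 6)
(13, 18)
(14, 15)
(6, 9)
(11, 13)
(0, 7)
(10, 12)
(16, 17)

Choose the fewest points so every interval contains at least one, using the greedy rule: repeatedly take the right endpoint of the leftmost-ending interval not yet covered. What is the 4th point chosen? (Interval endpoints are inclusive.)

17

Process intervals by earliest right end; each time one isn't hit yet, stab at its right endpoint.
Sorted: [5,6] [0,7] [6,9] [10,12] [11,13] [14,15] [16,17] [13,18]
{[5,6],[0,7],[6,9]} hit by 6; {[10,12],[11,13]} hit by 12; {[14,15]} hit by 15; {[16,17],[13,18]} hit by 17.
Points: 6, 12, 15, 17 (4 total).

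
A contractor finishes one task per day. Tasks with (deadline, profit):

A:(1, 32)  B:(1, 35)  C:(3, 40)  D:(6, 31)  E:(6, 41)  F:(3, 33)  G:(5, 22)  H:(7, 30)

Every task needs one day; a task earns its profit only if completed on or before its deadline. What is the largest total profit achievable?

232

By profit: E(d6,41), C(d3,40), B(d1,35), F(d3,33), A(d1,32), D(d6,31), H(d7,30), G(d5,22)
E→slot 6; C→slot 3; B→slot 1; F→slot 2; A skipped; D→slot 5; H→slot 7; G→slot 4.
Profit = 35 + 33 + 40 + 22 + 31 + 41 + 30 = 232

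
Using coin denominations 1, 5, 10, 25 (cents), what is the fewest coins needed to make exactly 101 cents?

Use the largest denomination that fits, subtract, and repeat.
101 − 4×25→1 − 1×1→0
Total coins = 4 + 1 = 5

5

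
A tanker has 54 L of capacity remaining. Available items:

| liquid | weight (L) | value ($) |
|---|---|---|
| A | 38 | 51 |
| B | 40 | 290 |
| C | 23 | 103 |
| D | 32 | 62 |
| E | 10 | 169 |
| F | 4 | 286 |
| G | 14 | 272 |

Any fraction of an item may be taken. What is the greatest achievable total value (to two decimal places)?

915.50

Greedy by value/weight ratio, highest first.
Ratios (sorted): F 71.50, G 19.43, E 16.90, B 7.25, C 4.48, D 1.94, A 1.34
take F (4 @ 286); take G (14 @ 272); take E (10 @ 169); take 26/40 of B → 188.50. Capacity used 54/54.
Total value = 915.50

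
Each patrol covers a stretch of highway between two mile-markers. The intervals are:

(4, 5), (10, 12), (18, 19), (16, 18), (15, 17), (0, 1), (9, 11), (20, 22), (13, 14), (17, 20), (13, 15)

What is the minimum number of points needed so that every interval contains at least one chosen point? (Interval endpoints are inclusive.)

Sort by right endpoint; whenever an interval is uncovered, place a point at its right end.
Sorted: [0,1] [4,5] [9,11] [10,12] [13,14] [13,15] [15,17] [16,18] [18,19] [17,20] [20,22]
{[0,1]} hit by 1; {[4,5]} hit by 5; {[9,11],[10,12]} hit by 11; {[13,14],[13,15]} hit by 14; {[15,17],[16,18]} hit by 17; {[18,19],[17,20]} hit by 19; {[20,22]} hit by 22.
Points: 1, 5, 11, 14, 17, 19, 22 (7 total).

7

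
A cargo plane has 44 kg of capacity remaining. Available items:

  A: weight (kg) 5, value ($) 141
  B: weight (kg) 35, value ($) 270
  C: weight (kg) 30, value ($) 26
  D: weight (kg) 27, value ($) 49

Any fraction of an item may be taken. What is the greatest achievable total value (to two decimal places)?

418.26

Ratios (sorted): A 28.20, B 7.71, D 1.81, C 0.87
take A (5 @ 141); take B (35 @ 270); take 4/27 of D → 7.26. Capacity used 44/44.
Total value = 418.26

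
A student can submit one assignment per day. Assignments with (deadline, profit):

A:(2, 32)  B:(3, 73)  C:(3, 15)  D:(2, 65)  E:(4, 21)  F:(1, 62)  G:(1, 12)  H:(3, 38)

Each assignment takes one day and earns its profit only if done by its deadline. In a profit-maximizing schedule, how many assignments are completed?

Profit order: B=73 D=65 F=62 H=38 A=32 E=21 C=15 G=12
Assign: B→slot 3, D→slot 2, F→slot 1, H skipped, A skipped, E→slot 4, C skipped, G skipped.
Slots: [1:F] [2:D] [3:B] [4:E]
4 of 8 scheduled.

4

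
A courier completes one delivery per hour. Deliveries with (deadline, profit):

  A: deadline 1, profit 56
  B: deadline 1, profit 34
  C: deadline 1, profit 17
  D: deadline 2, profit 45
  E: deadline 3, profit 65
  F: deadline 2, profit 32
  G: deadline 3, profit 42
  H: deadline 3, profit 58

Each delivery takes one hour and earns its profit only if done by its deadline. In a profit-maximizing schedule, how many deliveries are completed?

Profit order: E=65 H=58 A=56 D=45 G=42 B=34 F=32 C=17
Assign: E→slot 3, H→slot 2, A→slot 1, D skipped, G skipped, B skipped, F skipped, C skipped.
Slots: [1:A] [2:H] [3:E]
3 of 8 scheduled.

3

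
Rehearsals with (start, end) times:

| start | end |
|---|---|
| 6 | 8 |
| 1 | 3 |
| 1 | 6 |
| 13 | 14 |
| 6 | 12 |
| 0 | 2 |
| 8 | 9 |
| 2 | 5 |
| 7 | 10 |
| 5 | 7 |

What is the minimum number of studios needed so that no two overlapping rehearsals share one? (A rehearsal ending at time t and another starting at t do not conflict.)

The answer is the maximum number of intervals overlapping at any instant.
starts: [0, 1, 1, 2, 5, 6, 6, 7, 8, 13]
ends:   [2, 3, 5, 6, 7, 8, 9, 10, 12, 14]
s0→1 s1→2 s1→3  — peak 3.

3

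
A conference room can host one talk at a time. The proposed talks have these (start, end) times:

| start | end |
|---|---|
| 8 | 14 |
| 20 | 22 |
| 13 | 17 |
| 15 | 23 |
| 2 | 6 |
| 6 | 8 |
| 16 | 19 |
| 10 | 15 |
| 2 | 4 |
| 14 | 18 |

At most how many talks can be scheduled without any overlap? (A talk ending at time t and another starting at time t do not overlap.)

5

Greedy by earliest finish: after sorting by end time, pick each interval compatible with the last pick.
By end time: (2,4), (2,6), (6,8), (8,14), (10,15), (13,17), (14,18), (16,19), (20,22), (15,23).
Pick (2,4); next start ≥ 4 → (6,8); next start ≥ 8 → (8,14); next start ≥ 14 → (14,18); next start ≥ 18 → (20,22).
Selected 5 talks.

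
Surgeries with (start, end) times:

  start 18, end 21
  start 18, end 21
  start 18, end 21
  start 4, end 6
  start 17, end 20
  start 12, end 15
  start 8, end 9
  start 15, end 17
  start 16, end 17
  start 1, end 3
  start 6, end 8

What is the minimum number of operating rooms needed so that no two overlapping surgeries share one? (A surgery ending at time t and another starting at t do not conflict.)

4

The answer is the maximum number of intervals overlapping at any instant.
Events (time:±→running): 1:+→1 3:-→0 4:+→1 6:-→0 6:+→1 8:-→0 8:+→1 9:-→0 12:+→1 15:-→0 15:+→1 16:+→2 17:-→1 17:-→0 17:+→1 18:+→2 18:+→3 18:+→4 … peak 4.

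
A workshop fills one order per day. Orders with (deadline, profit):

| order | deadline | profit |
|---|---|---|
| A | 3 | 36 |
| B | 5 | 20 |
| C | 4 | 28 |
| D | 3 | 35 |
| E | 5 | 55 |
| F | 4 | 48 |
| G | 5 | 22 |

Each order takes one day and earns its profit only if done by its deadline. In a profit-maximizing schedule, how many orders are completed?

Take jobs in profit order; each goes to the latest open slot no later than its deadline.
Profit order: E=55 F=48 A=36 D=35 C=28 G=22 B=20
Assign: E→slot 5, F→slot 4, A→slot 3, D→slot 2, C→slot 1, G skipped, B skipped.
Slots: [1:C] [2:D] [3:A] [4:F] [5:E]
5 of 7 scheduled.

5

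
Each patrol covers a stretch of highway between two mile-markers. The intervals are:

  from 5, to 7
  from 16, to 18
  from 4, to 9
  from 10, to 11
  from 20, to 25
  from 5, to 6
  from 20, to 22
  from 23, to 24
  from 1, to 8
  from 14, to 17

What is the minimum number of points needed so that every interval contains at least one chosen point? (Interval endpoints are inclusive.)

Sorted: [5,6] [5,7] [1,8] [4,9] [10,11] [14,17] [16,18] [20,22] [23,24] [20,25]
{[5,6],[5,7],[1,8],[4,9]} hit by 6; {[10,11]} hit by 11; {[14,17],[16,18]} hit by 17; {[20,22]} hit by 22; {[23,24],[20,25]} hit by 24.
Points: 6, 11, 17, 22, 24 (5 total).

5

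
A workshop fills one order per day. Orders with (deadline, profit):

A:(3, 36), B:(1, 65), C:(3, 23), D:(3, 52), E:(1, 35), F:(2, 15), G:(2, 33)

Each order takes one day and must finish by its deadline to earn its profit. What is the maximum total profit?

Profit order: B=65 D=52 A=36 E=35 G=33 C=23 F=15
Assign: B→slot 1, D→slot 3, A→slot 2, E skipped, G skipped, C skipped, F skipped.
Slots: [1:B] [2:A] [3:D]
Profit = 65 + 36 + 52 = 153

153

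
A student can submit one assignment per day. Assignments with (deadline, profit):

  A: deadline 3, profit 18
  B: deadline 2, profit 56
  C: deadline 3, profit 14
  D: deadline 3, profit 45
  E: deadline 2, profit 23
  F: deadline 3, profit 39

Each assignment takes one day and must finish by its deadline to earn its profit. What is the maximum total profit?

140

Sort by profit descending; place each in the latest free slot ≤ its deadline.
Profit order: B=56 D=45 F=39 E=23 A=18 C=14
Assign: B→slot 2, D→slot 3, F→slot 1, E skipped, A skipped, C skipped.
Slots: [1:F] [2:B] [3:D]
Profit = 39 + 56 + 45 = 140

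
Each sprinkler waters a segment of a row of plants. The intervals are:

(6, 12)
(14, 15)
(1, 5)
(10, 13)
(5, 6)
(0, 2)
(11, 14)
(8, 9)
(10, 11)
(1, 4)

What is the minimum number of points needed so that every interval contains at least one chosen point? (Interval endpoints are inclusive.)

Sorted: [0,2] [1,4] [1,5] [5,6] [8,9] [10,11] [6,12] [10,13] [11,14] [14,15]
{[0,2],[1,4],[1,5]} hit by 2; {[5,6]} hit by 6; {[8,9]} hit by 9; {[10,11],[6,12],[10,13],[11,14]} hit by 11; {[14,15]} hit by 15.
Points: 2, 6, 9, 11, 15 (5 total).

5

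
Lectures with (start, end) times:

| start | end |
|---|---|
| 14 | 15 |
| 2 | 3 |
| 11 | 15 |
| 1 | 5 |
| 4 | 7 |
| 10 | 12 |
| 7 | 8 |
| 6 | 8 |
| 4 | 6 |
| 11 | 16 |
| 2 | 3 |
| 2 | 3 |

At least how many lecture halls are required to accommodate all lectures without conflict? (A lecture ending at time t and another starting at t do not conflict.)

4

starts: [1, 2, 2, 2, 4, 4, 6, 7, 10, 11, 11, 14]
ends:   [3, 3, 3, 5, 6, 7, 8, 8, 12, 15, 15, 16]
s1→1 s2→2 s2→3 s2→4  — peak 4.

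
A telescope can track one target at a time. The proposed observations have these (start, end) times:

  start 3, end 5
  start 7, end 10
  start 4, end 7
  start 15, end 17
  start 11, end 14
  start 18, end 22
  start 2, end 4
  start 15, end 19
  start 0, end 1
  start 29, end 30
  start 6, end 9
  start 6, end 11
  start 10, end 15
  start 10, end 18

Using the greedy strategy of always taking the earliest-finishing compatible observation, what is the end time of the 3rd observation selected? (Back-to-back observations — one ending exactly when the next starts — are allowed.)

7

Sorted by end: (0,1)  (2,4)  (3,5)  (4,7)  (6,9)  (7,10)  (6,11)  (11,14)  (10,15)  (15,17)  (10,18)  (15,19)  (18,22)  (29,30)
take (0,1); take (2,4); skip (3,5); take (4,7); take (7,10); take (11,14); take (15,17); take (18,22); take (29,30).
Selected: (0,1) (2,4) (4,7) (7,10) (11,14) (15,17) (18,22) (29,30)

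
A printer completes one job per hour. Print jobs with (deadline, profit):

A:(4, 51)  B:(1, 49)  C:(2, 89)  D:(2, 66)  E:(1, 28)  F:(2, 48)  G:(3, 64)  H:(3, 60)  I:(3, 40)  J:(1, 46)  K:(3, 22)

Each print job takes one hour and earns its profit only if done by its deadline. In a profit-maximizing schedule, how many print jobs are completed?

4

By profit: C(d2,89), D(d2,66), G(d3,64), H(d3,60), A(d4,51), B(d1,49), F(d2,48), J(d1,46), I(d3,40), E(d1,28), K(d3,22)
C→slot 2; D→slot 1; G→slot 3; H skipped; A→slot 4; B skipped; F skipped; J skipped; I skipped; E skipped; K skipped.
4 of 11 scheduled.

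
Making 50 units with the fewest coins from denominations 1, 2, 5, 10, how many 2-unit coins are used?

50 − 5×10→0
Count of 2: 0

0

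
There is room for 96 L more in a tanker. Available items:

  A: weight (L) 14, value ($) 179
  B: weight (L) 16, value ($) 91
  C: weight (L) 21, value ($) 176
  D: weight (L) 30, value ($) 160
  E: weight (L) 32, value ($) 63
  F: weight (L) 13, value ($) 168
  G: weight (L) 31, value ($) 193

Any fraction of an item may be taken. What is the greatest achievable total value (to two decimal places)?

Order: F (168/13=12.92) > A (179/14=12.79) > C (176/21=8.38) > G (193/31=6.23) > B (91/16=5.69) > D (160/30=5.33) > E (63/32=1.97)
Fill: take F (13 @ 168) → take A (14 @ 179) → take C (21 @ 176) → take G (31 @ 193) → take B (16 @ 91) → take 1/30 of D → 5.33; 96/96 used.
Total value = 812.33

812.33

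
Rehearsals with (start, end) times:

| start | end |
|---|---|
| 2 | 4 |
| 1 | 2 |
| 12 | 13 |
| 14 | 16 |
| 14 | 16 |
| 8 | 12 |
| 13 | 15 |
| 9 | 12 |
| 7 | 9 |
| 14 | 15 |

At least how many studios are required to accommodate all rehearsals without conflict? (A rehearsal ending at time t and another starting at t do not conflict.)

Events (time:±→running): 1:+→1 2:-→0 2:+→1 4:-→0 7:+→1 8:+→2 9:-→1 9:+→2 12:-→1 12:-→0 12:+→1 13:-→0 13:+→1 14:+→2 14:+→3 14:+→4 … peak 4.

4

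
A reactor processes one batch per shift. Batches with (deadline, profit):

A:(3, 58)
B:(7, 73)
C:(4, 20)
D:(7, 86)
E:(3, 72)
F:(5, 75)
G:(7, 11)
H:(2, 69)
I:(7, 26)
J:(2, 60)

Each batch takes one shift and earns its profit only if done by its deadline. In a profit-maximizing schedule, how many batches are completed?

7

By profit: D(d7,86), F(d5,75), B(d7,73), E(d3,72), H(d2,69), J(d2,60), A(d3,58), I(d7,26), C(d4,20), G(d7,11)
D→slot 7; F→slot 5; B→slot 6; E→slot 3; H→slot 2; J→slot 1; A skipped; I→slot 4; C skipped; G skipped.
7 of 10 scheduled.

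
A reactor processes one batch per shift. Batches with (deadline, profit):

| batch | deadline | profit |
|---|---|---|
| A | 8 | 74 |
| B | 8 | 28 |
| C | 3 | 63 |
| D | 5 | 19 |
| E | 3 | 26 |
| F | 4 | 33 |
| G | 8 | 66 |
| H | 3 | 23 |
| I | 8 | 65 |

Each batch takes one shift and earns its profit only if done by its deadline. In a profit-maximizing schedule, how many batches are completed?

8

Take jobs in profit order; each goes to the latest open slot no later than its deadline.
By profit: A(d8,74), G(d8,66), I(d8,65), C(d3,63), F(d4,33), B(d8,28), E(d3,26), H(d3,23), D(d5,19)
A→slot 8; G→slot 7; I→slot 6; C→slot 3; F→slot 4; B→slot 5; E→slot 2; H→slot 1; D skipped.
8 of 9 scheduled.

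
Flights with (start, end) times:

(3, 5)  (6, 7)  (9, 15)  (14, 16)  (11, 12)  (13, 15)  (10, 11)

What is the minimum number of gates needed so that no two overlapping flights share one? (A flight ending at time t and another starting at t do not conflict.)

3

starts: [3, 6, 9, 10, 11, 13, 14]
ends:   [5, 7, 11, 12, 15, 15, 16]
s3→1 e5→0 s6→1 e7→0 s9→1 s10→2 e11→1 s11→2 e12→1 s13→2 s14→3  — peak 3.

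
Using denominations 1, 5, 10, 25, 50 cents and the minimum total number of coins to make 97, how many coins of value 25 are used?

97 = 1×50 + 1×25 + 2×10 + 2×1
Count of 25: 1

1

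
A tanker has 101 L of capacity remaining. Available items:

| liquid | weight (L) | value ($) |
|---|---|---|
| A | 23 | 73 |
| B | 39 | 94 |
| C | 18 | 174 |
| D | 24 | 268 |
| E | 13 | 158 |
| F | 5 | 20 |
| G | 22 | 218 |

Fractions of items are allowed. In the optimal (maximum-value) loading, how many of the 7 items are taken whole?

Order: E (158/13=12.15) > D (268/24=11.17) > G (218/22=9.91) > C (174/18=9.67) > F (20/5=4.00) > A (73/23=3.17) > B (94/39=2.41)
Fill: take E (13 @ 158) → take D (24 @ 268) → take G (22 @ 218) → take C (18 @ 174) → take F (5 @ 20) → take 19/23 of A → 60.30; 101/101 used.
5 item(s) taken whole; one partial (take 19/23 of A).

5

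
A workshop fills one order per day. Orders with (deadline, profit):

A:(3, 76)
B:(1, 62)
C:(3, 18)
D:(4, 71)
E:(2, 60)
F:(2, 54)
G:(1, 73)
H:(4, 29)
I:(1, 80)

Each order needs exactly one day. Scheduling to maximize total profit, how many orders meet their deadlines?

By profit: I(d1,80), A(d3,76), G(d1,73), D(d4,71), B(d1,62), E(d2,60), F(d2,54), H(d4,29), C(d3,18)
I→slot 1; A→slot 3; G skipped; D→slot 4; B skipped; E→slot 2; F skipped; H skipped; C skipped.
4 of 9 scheduled.

4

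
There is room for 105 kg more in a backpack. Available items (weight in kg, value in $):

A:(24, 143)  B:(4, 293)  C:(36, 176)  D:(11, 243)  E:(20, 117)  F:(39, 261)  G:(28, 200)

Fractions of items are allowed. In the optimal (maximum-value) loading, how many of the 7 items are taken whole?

Sort by value per unit weight and fill in that order.
Order: B (293/4=73.25) > D (243/11=22.09) > G (200/28=7.14) > F (261/39=6.69) > A (143/24=5.96) > E (117/20=5.85) > C (176/36=4.89)
Fill: take B (4 @ 293) → take D (11 @ 243) → take G (28 @ 200) → take F (39 @ 261) → take 23/24 of A → 137.04; 105/105 used.
4 item(s) taken whole; one partial (take 23/24 of A).

4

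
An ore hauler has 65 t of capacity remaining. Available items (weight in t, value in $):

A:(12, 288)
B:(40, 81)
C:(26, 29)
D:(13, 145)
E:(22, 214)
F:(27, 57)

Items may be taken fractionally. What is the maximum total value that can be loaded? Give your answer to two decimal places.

Ratios (sorted): A 24.00, D 11.15, E 9.73, F 2.11, B 2.02, C 1.12
take A (12 @ 288); take D (13 @ 145); take E (22 @ 214); take 18/27 of F → 38.00. Capacity used 65/65.
Total value = 685.00

685.00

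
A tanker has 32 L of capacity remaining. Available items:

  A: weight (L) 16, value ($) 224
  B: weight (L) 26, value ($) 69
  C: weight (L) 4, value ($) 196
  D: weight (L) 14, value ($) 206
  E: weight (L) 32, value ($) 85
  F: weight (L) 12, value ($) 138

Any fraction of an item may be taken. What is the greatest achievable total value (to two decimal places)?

Order: C (196/4=49.00) > D (206/14=14.71) > A (224/16=14.00) > F (138/12=11.50) > E (85/32=2.66) > B (69/26=2.65)
Fill: take C (4 @ 196) → take D (14 @ 206) → take 14/16 of A → 196.00; 32/32 used.
Total value = 598.00

598.00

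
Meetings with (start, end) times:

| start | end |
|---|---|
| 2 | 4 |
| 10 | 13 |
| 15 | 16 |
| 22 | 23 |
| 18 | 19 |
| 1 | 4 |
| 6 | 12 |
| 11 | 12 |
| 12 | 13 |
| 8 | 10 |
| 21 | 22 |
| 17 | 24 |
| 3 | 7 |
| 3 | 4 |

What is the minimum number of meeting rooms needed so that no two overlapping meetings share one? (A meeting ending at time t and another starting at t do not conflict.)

4

The answer is the maximum number of intervals overlapping at any instant.
starts: [1, 2, 3, 3, 6, 8, 10, 11, 12, 15, 17, 18, 21, 22]
ends:   [4, 4, 4, 7, 10, 12, 12, 13, 13, 16, 19, 22, 23, 24]
s1→1 s2→2 s3→3 s3→4  — peak 4.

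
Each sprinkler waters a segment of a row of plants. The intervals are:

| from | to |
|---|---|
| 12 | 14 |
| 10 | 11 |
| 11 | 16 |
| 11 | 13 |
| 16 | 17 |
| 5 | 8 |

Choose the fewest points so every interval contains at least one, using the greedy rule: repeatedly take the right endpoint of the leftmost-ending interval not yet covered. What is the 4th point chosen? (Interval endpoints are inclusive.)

Sorted: [5,8] [10,11] [11,13] [12,14] [11,16] [16,17]
{[5,8]} hit by 8; {[10,11],[11,13]} hit by 11; {[12,14],[11,16]} hit by 14; {[16,17]} hit by 17.
Points: 8, 11, 14, 17 (4 total).

17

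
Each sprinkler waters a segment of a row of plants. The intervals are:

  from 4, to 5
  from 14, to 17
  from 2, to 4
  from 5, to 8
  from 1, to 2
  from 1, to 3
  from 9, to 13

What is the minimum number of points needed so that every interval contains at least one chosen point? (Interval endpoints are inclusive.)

4

Sorted: [1,2] [1,3] [2,4] [4,5] [5,8] [9,13] [14,17]
{[1,2],[1,3],[2,4]} hit by 2; {[4,5],[5,8]} hit by 5; {[9,13]} hit by 13; {[14,17]} hit by 17.
Points: 2, 5, 13, 17 (4 total).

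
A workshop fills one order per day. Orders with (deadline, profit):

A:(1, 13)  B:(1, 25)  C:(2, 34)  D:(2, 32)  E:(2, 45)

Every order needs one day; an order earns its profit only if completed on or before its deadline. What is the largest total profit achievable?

Profit order: E=45 C=34 D=32 B=25 A=13
Assign: E→slot 2, C→slot 1, D skipped, B skipped, A skipped.
Slots: [1:C] [2:E]
Profit = 34 + 45 = 79

79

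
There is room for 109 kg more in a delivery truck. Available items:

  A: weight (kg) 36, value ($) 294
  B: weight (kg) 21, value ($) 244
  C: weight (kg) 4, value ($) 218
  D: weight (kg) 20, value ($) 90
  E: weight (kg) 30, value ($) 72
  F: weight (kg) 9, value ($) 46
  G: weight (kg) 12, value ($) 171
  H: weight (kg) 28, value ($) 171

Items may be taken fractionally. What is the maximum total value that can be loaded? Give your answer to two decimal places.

1138.89

Ratios (sorted): C 54.50, G 14.25, B 11.62, A 8.17, H 6.11, F 5.11, D 4.50, E 2.40
take C (4 @ 218); take G (12 @ 171); take B (21 @ 244); take A (36 @ 294); take H (28 @ 171); take 8/9 of F → 40.89. Capacity used 109/109.
Total value = 1138.89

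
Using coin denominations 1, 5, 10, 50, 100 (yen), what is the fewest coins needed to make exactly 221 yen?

5

Greedy: take as many of the largest coin as possible, then repeat with the remainder.
221 = 2×100 + 2×10 + 1×1
Total coins = 2 + 2 + 1 = 5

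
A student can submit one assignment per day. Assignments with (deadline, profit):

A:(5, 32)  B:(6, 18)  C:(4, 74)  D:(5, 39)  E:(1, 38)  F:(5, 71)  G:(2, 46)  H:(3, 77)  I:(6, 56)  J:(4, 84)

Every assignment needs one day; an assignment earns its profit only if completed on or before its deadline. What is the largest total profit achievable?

408

Take jobs in profit order; each goes to the latest open slot no later than its deadline.
Profit order: J=84 H=77 C=74 F=71 I=56 G=46 D=39 E=38 A=32 B=18
Assign: J→slot 4, H→slot 3, C→slot 2, F→slot 5, I→slot 6, G→slot 1, D skipped, E skipped, A skipped, B skipped.
Slots: [1:G] [2:C] [3:H] [4:J] [5:F] [6:I]
Profit = 46 + 74 + 77 + 84 + 71 + 56 = 408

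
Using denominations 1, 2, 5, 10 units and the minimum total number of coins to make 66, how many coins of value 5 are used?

1

66 = 6×10 + 1×5 + 1×1
Count of 5: 1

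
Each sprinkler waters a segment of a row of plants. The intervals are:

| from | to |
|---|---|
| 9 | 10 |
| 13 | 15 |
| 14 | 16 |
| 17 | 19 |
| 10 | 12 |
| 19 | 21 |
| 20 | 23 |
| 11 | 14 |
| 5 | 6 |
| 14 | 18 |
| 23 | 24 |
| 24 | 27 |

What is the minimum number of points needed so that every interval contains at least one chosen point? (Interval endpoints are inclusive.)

6

By right end: [5,6]  [9,10]  [10,12]  [11,14]  [13,15]  [14,16]  [14,18]  [17,19]  [19,21]  [20,23]  [23,24]  [24,27]
[5,6] uncovered → point at 6; [9,10] uncovered → point at 10; [11,14] uncovered → point at 14; [17,19] uncovered → point at 19; [20,23] uncovered → point at 23; [24,27] uncovered → point at 27.
Points: 6, 10, 14, 19, 23, 27 (6 total).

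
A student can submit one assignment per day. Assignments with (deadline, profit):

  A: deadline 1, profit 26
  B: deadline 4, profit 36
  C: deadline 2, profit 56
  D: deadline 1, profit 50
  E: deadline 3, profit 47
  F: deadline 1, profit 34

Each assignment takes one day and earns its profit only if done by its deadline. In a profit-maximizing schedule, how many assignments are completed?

4

Take jobs in profit order; each goes to the latest open slot no later than its deadline.
Profit order: C=56 D=50 E=47 B=36 F=34 A=26
Assign: C→slot 2, D→slot 1, E→slot 3, B→slot 4, F skipped, A skipped.
Slots: [1:D] [2:C] [3:E] [4:B]
4 of 6 scheduled.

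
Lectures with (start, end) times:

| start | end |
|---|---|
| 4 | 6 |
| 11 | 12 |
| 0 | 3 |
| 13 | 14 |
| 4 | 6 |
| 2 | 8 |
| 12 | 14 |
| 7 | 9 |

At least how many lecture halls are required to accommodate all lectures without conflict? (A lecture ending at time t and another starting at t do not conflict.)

3

Count concurrent intervals with a sweep; the peak is the room count.
Events (time:±→running): 0:+→1 2:+→2 3:-→1 4:+→2 4:+→3 … peak 3.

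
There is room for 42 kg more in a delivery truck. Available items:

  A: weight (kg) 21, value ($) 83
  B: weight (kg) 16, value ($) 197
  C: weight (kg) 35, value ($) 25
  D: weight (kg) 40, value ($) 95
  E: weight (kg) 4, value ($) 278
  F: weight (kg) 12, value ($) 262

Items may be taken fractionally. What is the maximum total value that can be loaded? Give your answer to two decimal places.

Sort by value per unit weight and fill in that order.
Ratios (sorted): E 69.50, F 21.83, B 12.31, A 3.95, D 2.38, C 0.71
take E (4 @ 278); take F (12 @ 262); take B (16 @ 197); take 10/21 of A → 39.52. Capacity used 42/42.
Total value = 776.52

776.52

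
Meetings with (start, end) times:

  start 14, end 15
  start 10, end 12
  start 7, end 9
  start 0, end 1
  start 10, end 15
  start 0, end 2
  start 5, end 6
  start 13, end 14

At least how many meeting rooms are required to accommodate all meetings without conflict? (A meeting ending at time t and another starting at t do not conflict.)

Count concurrent intervals with a sweep; the peak is the room count.
Events (time:±→running): 0:+→1 0:+→2 … peak 2.

2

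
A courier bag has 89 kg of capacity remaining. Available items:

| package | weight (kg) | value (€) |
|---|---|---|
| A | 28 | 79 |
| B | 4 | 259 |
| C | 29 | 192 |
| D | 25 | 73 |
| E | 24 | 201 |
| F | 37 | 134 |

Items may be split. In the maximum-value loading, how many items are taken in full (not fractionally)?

3

Ratios (sorted): B 64.75, E 8.38, C 6.62, F 3.62, D 2.92, A 2.82
take B (4 @ 259); take E (24 @ 201); take C (29 @ 192); take 32/37 of F → 115.89. Capacity used 89/89.
3 item(s) taken whole; one partial (take 32/37 of F).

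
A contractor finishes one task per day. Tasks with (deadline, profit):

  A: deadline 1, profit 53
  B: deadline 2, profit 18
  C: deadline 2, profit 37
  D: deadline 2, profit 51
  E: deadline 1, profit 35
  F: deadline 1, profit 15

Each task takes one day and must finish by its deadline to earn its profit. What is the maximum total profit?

By profit: A(d1,53), D(d2,51), C(d2,37), E(d1,35), B(d2,18), F(d1,15)
A→slot 1; D→slot 2; C skipped; E skipped; B skipped; F skipped.
Profit = 53 + 51 = 104

104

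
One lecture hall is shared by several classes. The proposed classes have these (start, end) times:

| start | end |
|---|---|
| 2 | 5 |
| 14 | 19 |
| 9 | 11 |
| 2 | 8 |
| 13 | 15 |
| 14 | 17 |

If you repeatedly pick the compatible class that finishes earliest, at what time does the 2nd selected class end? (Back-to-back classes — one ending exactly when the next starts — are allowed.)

11

Sorted by end: (2,5)  (2,8)  (9,11)  (13,15)  (14,17)  (14,19)
take (2,5); skip (2,8); take (9,11); take (13,15).
Selected: (2,5) (9,11) (13,15)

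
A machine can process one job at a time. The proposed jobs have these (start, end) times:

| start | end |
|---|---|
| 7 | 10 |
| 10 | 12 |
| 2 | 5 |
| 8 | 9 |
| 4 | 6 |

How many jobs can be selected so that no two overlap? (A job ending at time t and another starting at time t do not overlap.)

3

Sort by end time and greedily take each interval whose start is ≥ the last chosen end.
Sorted by end: (2,5)  (4,6)  (8,9)  (7,10)  (10,12)
take (2,5); take (8,9); skip (7,10); take (10,12).
Selected 3 jobs.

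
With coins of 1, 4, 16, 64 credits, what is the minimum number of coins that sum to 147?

6

147 = 2×64 + 1×16 + 3×1
Total coins = 2 + 1 + 3 = 6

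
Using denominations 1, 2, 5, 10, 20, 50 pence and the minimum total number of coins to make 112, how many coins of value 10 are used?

1

Use the largest denomination that fits, subtract, and repeat.
112 − 2×50→12 − 1×10→2 − 1×2→0
Count of 10: 1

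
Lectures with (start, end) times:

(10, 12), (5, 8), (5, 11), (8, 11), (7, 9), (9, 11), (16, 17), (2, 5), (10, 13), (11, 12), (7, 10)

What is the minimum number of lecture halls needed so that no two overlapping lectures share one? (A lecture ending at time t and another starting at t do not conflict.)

5

Count concurrent intervals with a sweep; the peak is the room count.
Events (time:±→running): 2:+→1 5:-→0 5:+→1 5:+→2 7:+→3 7:+→4 8:-→3 8:+→4 9:-→3 9:+→4 10:-→3 10:+→4 10:+→5 … peak 5.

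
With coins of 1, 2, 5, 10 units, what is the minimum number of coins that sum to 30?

3

30 = 3×10
Total coins = 3 = 3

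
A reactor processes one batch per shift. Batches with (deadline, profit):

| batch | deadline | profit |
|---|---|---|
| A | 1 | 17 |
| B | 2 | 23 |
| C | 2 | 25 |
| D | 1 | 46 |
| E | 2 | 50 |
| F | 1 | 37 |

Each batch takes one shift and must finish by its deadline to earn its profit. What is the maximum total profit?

Take jobs in profit order; each goes to the latest open slot no later than its deadline.
Profit order: E=50 D=46 F=37 C=25 B=23 A=17
Assign: E→slot 2, D→slot 1, F skipped, C skipped, B skipped, A skipped.
Slots: [1:D] [2:E]
Profit = 46 + 50 = 96

96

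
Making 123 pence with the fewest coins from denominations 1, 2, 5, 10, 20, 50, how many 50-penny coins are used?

2

123 = 2×50 + 1×20 + 1×2 + 1×1
Count of 50: 2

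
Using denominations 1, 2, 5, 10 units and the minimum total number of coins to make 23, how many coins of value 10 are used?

2

Use the largest denomination that fits, subtract, and repeat.
23 = 2×10 + 1×2 + 1×1
Count of 10: 2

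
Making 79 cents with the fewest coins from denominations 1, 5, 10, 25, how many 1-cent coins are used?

4

Use the largest denomination that fits, subtract, and repeat.
79 = 3×25 + 4×1
Count of 1: 4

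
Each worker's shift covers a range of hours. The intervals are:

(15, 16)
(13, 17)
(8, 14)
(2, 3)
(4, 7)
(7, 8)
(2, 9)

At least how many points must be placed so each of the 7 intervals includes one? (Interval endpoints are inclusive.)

4

Process intervals by earliest right end; each time one isn't hit yet, stab at its right endpoint.
Sorted: [2,3] [4,7] [7,8] [2,9] [8,14] [15,16] [13,17]
{[2,3]} hit by 3; {[4,7],[7,8],[2,9]} hit by 7; {[8,14]} hit by 14; {[15,16],[13,17]} hit by 16.
Points: 3, 7, 14, 16 (4 total).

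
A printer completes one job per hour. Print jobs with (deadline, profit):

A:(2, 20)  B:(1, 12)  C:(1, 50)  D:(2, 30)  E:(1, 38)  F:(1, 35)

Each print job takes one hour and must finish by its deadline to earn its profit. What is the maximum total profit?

80

Take jobs in profit order; each goes to the latest open slot no later than its deadline.
By profit: C(d1,50), E(d1,38), F(d1,35), D(d2,30), A(d2,20), B(d1,12)
C→slot 1; E skipped; F skipped; D→slot 2; A skipped; B skipped.
Profit = 50 + 30 = 80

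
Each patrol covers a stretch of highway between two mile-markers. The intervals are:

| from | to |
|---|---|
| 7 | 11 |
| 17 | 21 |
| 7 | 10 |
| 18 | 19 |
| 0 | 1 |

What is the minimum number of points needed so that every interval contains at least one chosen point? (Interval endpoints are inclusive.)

Process intervals by earliest right end; each time one isn't hit yet, stab at its right endpoint.
By right end: [0,1]  [7,10]  [7,11]  [18,19]  [17,21]
[0,1] uncovered → point at 1; [7,10] uncovered → point at 10; [18,19] uncovered → point at 19.
Points: 1, 10, 19 (3 total).

3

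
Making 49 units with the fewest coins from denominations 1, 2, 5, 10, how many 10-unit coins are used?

4

Greedy: take as many of the largest coin as possible, then repeat with the remainder.
49 − 4×10→9 − 1×5→4 − 2×2→0
Count of 10: 4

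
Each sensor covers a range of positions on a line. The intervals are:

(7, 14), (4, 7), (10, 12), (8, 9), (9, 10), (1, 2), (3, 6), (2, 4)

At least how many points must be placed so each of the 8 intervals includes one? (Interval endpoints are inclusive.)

Sort by right endpoint; whenever an interval is uncovered, place a point at its right end.
Sorted: [1,2] [2,4] [3,6] [4,7] [8,9] [9,10] [10,12] [7,14]
{[1,2],[2,4]} hit by 2; {[3,6],[4,7]} hit by 6; {[8,9],[9,10]} hit by 9; {[10,12],[7,14]} hit by 12.
Points: 2, 6, 9, 12 (4 total).

4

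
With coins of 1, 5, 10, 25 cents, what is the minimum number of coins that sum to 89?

8

Use the largest denomination that fits, subtract, and repeat.
89 − 3×25→14 − 1×10→4 − 4×1→0
Total coins = 3 + 1 + 4 = 8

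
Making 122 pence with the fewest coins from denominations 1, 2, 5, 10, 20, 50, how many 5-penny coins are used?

0

122 − 2×50→22 − 1×20→2 − 1×2→0
Count of 5: 0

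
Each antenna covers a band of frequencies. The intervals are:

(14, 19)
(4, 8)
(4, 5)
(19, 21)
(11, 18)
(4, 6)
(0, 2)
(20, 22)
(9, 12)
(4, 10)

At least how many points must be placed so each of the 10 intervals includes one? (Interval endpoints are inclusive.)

5

By right end: [0,2]  [4,5]  [4,6]  [4,8]  [4,10]  [9,12]  [11,18]  [14,19]  [19,21]  [20,22]
[0,2] uncovered → point at 2; [4,5] uncovered → point at 5; [9,12] uncovered → point at 12; [14,19] uncovered → point at 19; [20,22] uncovered → point at 22.
Points: 2, 5, 12, 19, 22 (5 total).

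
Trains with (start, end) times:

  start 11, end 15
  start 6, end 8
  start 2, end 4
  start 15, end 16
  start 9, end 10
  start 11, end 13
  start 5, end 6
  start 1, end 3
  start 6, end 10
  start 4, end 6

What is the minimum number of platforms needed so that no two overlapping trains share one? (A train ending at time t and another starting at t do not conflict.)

starts: [1, 2, 4, 5, 6, 6, 9, 11, 11, 15]
ends:   [3, 4, 6, 6, 8, 10, 10, 13, 15, 16]
s1→1 s2→2  — peak 2.

2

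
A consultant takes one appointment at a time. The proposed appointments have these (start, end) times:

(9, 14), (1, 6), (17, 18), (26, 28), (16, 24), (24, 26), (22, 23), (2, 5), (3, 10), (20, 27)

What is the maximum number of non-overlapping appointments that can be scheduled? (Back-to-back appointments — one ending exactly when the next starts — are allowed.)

Sorted by end: (2,5)  (1,6)  (3,10)  (9,14)  (17,18)  (22,23)  (16,24)  (24,26)  (20,27)  (26,28)
take (2,5); take (9,14); take (17,18); take (22,23); take (24,26); take (26,28).
Selected 6 appointments.

6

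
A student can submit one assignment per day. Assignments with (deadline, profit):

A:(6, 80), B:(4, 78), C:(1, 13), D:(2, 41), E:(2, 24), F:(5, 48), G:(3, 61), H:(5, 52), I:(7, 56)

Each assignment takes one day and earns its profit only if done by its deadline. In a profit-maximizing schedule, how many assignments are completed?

7

By profit: A(d6,80), B(d4,78), G(d3,61), I(d7,56), H(d5,52), F(d5,48), D(d2,41), E(d2,24), C(d1,13)
A→slot 6; B→slot 4; G→slot 3; I→slot 7; H→slot 5; F→slot 2; D→slot 1; E skipped; C skipped.
7 of 9 scheduled.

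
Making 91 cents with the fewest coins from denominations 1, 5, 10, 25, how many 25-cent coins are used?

91 = 3×25 + 1×10 + 1×5 + 1×1
Count of 25: 3

3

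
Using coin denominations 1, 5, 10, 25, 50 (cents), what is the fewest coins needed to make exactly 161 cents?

161 − 3×50→11 − 1×10→1 − 1×1→0
Total coins = 3 + 1 + 1 = 5

5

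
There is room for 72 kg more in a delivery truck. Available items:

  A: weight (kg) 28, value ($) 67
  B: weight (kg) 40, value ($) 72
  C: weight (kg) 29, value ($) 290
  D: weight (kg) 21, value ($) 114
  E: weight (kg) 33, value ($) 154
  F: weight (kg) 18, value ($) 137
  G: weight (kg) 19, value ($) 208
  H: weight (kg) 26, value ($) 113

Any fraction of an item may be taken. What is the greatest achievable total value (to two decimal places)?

667.57

Ratios (sorted): G 10.95, C 10.00, F 7.61, D 5.43, E 4.67, H 4.35, A 2.39, B 1.80
take G (19 @ 208); take C (29 @ 290); take F (18 @ 137); take 6/21 of D → 32.57. Capacity used 72/72.
Total value = 667.57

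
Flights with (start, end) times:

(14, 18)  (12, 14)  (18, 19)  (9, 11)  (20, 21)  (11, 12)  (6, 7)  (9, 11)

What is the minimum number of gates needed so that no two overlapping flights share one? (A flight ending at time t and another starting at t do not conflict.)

2

The answer is the maximum number of intervals overlapping at any instant.
Events (time:±→running): 6:+→1 7:-→0 9:+→1 9:+→2 … peak 2.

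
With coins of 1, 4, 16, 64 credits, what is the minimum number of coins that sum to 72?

3

Use the largest denomination that fits, subtract, and repeat.
72 = 1×64 + 2×4
Total coins = 1 + 2 = 3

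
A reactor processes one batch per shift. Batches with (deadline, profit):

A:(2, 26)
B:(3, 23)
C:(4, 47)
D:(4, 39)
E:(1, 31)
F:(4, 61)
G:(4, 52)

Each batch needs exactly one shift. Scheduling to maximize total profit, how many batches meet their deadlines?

Take jobs in profit order; each goes to the latest open slot no later than its deadline.
By profit: F(d4,61), G(d4,52), C(d4,47), D(d4,39), E(d1,31), A(d2,26), B(d3,23)
F→slot 4; G→slot 3; C→slot 2; D→slot 1; E skipped; A skipped; B skipped.
4 of 7 scheduled.

4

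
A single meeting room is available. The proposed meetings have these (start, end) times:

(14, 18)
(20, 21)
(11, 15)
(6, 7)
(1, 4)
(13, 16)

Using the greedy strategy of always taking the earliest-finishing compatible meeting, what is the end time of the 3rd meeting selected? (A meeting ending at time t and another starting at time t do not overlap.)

15

Greedy by earliest finish: after sorting by end time, pick each interval compatible with the last pick.
Sorted by end: (1,4)  (6,7)  (11,15)  (13,16)  (14,18)  (20,21)
take (1,4); take (6,7); take (11,15); take (20,21).
Selected: (1,4) (6,7) (11,15) (20,21)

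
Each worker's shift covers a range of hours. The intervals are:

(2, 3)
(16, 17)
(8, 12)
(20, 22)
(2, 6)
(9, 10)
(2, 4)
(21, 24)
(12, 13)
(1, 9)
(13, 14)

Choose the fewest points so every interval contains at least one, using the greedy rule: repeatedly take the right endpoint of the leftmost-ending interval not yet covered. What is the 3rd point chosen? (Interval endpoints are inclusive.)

Sort by right endpoint; whenever an interval is uncovered, place a point at its right end.
By right end: [2,3]  [2,4]  [2,6]  [1,9]  [9,10]  [8,12]  [12,13]  [13,14]  [16,17]  [20,22]  [21,24]
[2,3] uncovered → point at 3; [9,10] uncovered → point at 10; [12,13] uncovered → point at 13; [16,17] uncovered → point at 17; [20,22] uncovered → point at 22.
Points: 3, 10, 13, 17, 22 (5 total).

13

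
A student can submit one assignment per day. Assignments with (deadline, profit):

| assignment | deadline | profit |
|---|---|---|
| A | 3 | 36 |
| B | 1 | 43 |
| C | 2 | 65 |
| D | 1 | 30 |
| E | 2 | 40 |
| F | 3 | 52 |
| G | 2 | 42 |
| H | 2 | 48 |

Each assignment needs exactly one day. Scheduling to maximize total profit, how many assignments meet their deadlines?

3

Sort by profit descending; place each in the latest free slot ≤ its deadline.
Profit order: C=65 F=52 H=48 B=43 G=42 E=40 A=36 D=30
Assign: C→slot 2, F→slot 3, H→slot 1, B skipped, G skipped, E skipped, A skipped, D skipped.
Slots: [1:H] [2:C] [3:F]
3 of 8 scheduled.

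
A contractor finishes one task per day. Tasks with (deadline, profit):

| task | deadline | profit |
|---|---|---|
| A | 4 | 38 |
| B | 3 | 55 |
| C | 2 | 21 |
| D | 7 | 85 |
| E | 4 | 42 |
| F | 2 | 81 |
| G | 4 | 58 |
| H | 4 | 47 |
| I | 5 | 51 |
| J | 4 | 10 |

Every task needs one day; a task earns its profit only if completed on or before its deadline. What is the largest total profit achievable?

377

Profit order: D=85 F=81 G=58 B=55 I=51 H=47 E=42 A=38 C=21 J=10
Assign: D→slot 7, F→slot 2, G→slot 4, B→slot 3, I→slot 5, H→slot 1, E skipped, A skipped, C skipped, J skipped.
Slots: [1:H] [2:F] [3:B] [4:G] [5:I] [7:D]
Profit = 47 + 81 + 55 + 58 + 51 + 85 = 377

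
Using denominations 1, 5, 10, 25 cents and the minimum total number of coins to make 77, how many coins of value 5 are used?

0

Greedy: take as many of the largest coin as possible, then repeat with the remainder.
77 = 3×25 + 2×1
Count of 5: 0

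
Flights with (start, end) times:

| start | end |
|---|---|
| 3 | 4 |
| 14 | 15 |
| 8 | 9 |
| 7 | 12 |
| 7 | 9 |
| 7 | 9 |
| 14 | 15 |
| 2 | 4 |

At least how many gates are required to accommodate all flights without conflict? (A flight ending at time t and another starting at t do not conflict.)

4

Events (time:±→running): 2:+→1 3:+→2 4:-→1 4:-→0 7:+→1 7:+→2 7:+→3 8:+→4 … peak 4.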